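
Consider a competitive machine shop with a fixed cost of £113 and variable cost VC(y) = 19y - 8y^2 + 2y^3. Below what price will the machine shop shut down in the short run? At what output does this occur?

Short-run supply begins at min AVC. From VC = 19y - 8y^2 + 2y^3, AVC = 19 - 8y + 2y^2.
dAVC/dy = -8 + 4y = 0 gives y = 2. min AVC = 19 - 8·2 + 2·2^2 = 11.
So the shutdown price is £11.

£11 per unit, at y = 2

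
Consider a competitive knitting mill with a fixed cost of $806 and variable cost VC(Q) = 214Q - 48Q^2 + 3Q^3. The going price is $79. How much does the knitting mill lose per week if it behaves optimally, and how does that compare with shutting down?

Profit = -$320 at Q = 9

AVC = 214 - 48Q + 3Q^2; min AVC = $22 at Q = 8. Since P = $79 ≥ min AVC, the firm produces.
MC = 214 - 96Q + 9Q^2. Setting P = MC and taking the root on the rising branch gives Q* = 9.
TR = 79·9 = 711. TC = 806 + 225 = 1031. Profit = 711 − 1031 = -$320.
That loss of $320 beats the $806 the firm would lose by shutting down; producing recovers $486 of fixed cost.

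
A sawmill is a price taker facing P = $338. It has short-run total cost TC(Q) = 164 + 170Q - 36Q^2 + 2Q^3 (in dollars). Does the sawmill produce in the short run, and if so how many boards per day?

From TC, MC = TC'(Q) = 170 - 72Q + 6Q^2 and AVC = VC/Q = 170 - 36Q + 2Q^2.
AVC hits its minimum where MC = AVC, at Q = 9, giving min AVC = 170 - 36·9 + 2·9^2 = $8.
Because $338 ≥ $8, revenue can cover variable cost; the firm operates.
Solving P = MC: -168 - 72Q + 6Q^2 = 0 ⇒ Q = -2 or 14. On the upward-sloping branch, Q* = 14.
Check: AVC at Q = 14 is $58 ≤ P, so revenue covers variable cost.
Profit = P·Q − TC = 338·14 − 976 = $3756.

Produce at Q = 14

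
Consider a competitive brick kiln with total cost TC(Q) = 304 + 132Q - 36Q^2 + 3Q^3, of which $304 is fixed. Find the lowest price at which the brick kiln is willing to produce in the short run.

Short-run supply begins at min AVC. From VC = 132Q - 36Q^2 + 3Q^3, AVC = 132 - 36Q + 3Q^2.
dAVC/dQ = -36 + 6Q = 0 gives Q = 6. min AVC = 132 - 36·6 + 3·6^2 = 24.
So the shutdown price is $24.

$24 per unit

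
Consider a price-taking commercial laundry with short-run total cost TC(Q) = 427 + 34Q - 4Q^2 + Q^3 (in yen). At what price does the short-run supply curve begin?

¥30 per unit

Short-run supply begins at min AVC. From VC = 34Q - 4Q^2 + Q^3, AVC = 34 - 4Q + Q^2.
dAVC/dQ = -4 + 2Q = 0 gives Q = 2. min AVC = 34 - 4·2 + 2^2 = 30.
The firm shuts down for any P below ¥30.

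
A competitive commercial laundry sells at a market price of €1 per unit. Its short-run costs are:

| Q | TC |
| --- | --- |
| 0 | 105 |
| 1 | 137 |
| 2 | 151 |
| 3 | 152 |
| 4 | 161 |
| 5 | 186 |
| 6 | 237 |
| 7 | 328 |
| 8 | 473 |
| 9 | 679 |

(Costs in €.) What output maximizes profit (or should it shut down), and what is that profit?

Tabulate TR − TC: Q=0: -105; Q=1: -136; Q=2: -149; Q=3: -149; Q=4: -157; Q=5: -181; Q=6: -231; Q=7: -321; Q=8: -465; Q=9: -670.
Profit is highest at Q = 0. Equivalently, the lowest AVC in the table is 56/4 ≈ €14 at Q = 4, and P = €1 falls below it — price never covers variable cost, so the firm shuts down and loses only its fixed cost.

Q = 0 (shut down); profit = -€105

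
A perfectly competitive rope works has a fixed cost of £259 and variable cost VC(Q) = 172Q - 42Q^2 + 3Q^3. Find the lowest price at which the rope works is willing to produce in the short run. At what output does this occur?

£25 per unit, at Q = 7

The firm shuts down when price falls below the minimum of average variable cost. AVC = VC/Q = 172 - 42Q + 3Q^2.
At the minimum of AVC, MC = AVC. MC = 172 - 84Q + 9Q^2; setting MC = AVC gives 6Q^2 - 42Q = 0, so Q = 7. min AVC = 25.
For P < £25 the firm produces nothing.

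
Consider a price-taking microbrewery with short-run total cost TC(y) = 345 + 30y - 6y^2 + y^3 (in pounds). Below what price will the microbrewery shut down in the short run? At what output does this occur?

£21 per unit, at y = 3

The shutdown price is the minimum of AVC. VC = 30y - 6y^2 + y^3, so AVC = 30 - 6y + y^2.
At the minimum of AVC, MC = AVC. MC = 30 - 12y + 3y^2; setting MC = AVC gives 2y^2 - 6y = 0, so y = 3. min AVC = 21.
The firm shuts down for any P below £21.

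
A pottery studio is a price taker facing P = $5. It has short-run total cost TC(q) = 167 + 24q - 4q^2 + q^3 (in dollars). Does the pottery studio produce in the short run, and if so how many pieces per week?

Shut down

Variable cost is VC = 24q - 4q^2 + q^3, so AVC = VC/q = 24 - 4q + q^2 and MC = dTC/dq = 24 - 8q + 3q^2.
AVC is minimized where dAVC/dq = -4 + 2q = 0, at q = 2; min AVC = 24 - 4·2 + 2^2 = $20.
With P < min AVC ($5 < $20), every unit sold adds to the loss.
Shutting down limits the loss to fixed cost, $167.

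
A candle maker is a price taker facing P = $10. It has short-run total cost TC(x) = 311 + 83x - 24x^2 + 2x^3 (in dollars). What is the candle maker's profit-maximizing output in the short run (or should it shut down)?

Shut down

Strip out fixed cost: VC = 83x - 24x^2 + 2x^3. Then AVC = 83 - 24x + 2x^2 and MC = 83 - 48x + 6x^2.
AVC is minimized where dAVC/dx = -24 + 4x = 0, at x = 6; min AVC = 83 - 24·6 + 2·6^2 = $11.
Since P = $10 < min AVC = $11, price fails to cover variable cost at any output.
Best response: produce nothing and absorb the $311 fixed cost.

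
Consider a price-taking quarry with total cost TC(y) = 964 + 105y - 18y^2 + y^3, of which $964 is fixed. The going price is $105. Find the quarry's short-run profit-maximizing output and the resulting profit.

AVC = 105 - 18y + y^2 has its minimum $24 at y = 9; price $105 clears that bar, so the firm operates.
With MC = 105 - 36y + 3y^2, P = MC on the upward-sloping part at y* = 12.
TR = 105·12 = 1260. TC = 964 + 396 = 1360. Profit = 1260 − 1360 = -$100.
Shutting down would mean losing the fixed cost of $964, so operating at a loss of $100 is better by $864.

Profit = -$100 at y = 12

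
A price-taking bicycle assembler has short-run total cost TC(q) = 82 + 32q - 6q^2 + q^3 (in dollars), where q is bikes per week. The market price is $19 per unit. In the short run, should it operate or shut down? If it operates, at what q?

Shut down

From TC, MC = TC'(q) = 32 - 12q + 3q^2 and AVC = VC/q = 32 - 6q + q^2.
AVC hits its minimum where MC = AVC, at q = 3, giving min AVC = 32 - 6·3 + 3^2 = $23.
With P < min AVC ($19 < $23), every unit sold adds to the loss.
Best response: produce nothing and absorb the $82 fixed cost.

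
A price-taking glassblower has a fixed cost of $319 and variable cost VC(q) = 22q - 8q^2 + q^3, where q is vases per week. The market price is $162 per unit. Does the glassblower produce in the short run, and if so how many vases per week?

Produce at q = 10

Strip out fixed cost: VC = 22q - 8q^2 + q^3. Then AVC = 22 - 8q + q^2 and MC = 22 - 16q + 3q^2.
AVC hits its minimum where MC = AVC, at q = 4, giving min AVC = 22 - 8·4 + 4^2 = $6.
Since P = $162 ≥ min AVC = $6, price covers variable cost and the firm should produce.
Set P = MC: 162 = 22 - 16q + 3q^2 → -140 - 16q + 3q^2 = 0. The roots are q = -14/3 and q = 10; the profit-maximizing output is on the rising part of MC, so q* = 10.
Check: AVC at q = 10 is $42 ≤ P, so revenue covers variable cost.
Profit = P·q − TC = 162·10 − 739 = $881.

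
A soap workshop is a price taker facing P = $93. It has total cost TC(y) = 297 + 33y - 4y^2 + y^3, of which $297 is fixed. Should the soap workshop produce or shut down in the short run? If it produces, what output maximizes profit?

Variable cost is VC = 33y - 4y^2 + y^3, so AVC = VC/y = 33 - 4y + y^2 and MC = dTC/dy = 33 - 8y + 3y^2.
AVC is minimized where dAVC/dy = -4 + 2y = 0, at y = 2; min AVC = 33 - 4·2 + 2^2 = $29.
Because $93 ≥ $29, revenue can cover variable cost; the firm operates.
P = MC gives -60 - 8y + 3y^2 = 0, with roots -10/3 and 6. Take the larger (rising MC): y* = 6.
Check: AVC at y = 6 is $45 ≤ P, so revenue covers variable cost.
Profit = P·y − TC = 93·6 − 567 = -$9, a loss, but smaller than the $297 fixed cost the firm would lose by shutting down.

Produce at y = 6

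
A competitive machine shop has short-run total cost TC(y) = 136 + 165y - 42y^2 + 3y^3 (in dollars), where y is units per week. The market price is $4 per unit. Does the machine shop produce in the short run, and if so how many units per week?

Strip out fixed cost: VC = 165y - 42y^2 + 3y^3. Then AVC = 165 - 42y + 3y^2 and MC = 165 - 84y + 9y^2.
The AVC parabola has its vertex at y = 42/6 = 7, where AVC = 165 - 42·7 + 3·7^2 = $18.
With P < min AVC ($4 < $18), every unit sold adds to the loss.
Shutting down limits the loss to fixed cost, $136.

Shut down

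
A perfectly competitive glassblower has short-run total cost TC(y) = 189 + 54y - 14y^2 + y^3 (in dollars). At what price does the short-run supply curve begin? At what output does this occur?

$5 per unit, at y = 7

The shutdown price is the minimum of AVC. VC = 54y - 14y^2 + y^3, so AVC = 54 - 14y + y^2.
At the minimum of AVC, MC = AVC. MC = 54 - 28y + 3y^2; setting MC = AVC gives 2y^2 - 14y = 0, so y = 7. min AVC = 5.
The firm shuts down for any P below $5.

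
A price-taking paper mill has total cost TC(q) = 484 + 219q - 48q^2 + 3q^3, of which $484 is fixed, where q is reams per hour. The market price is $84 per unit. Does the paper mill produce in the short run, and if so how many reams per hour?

Produce at q = 9

Strip out fixed cost: VC = 219q - 48q^2 + 3q^3. Then AVC = 219 - 48q + 3q^2 and MC = 219 - 96q + 9q^2.
The AVC parabola has its vertex at q = 48/6 = 8, where AVC = 219 - 48·8 + 3·8^2 = $27.
Because $84 ≥ $27, revenue can cover variable cost; the firm operates.
P = MC gives 135 - 96q + 9q^2 = 0, with roots 5/3 and 9. Take the larger (rising MC): q* = 9.
Check: AVC at q = 9 is $30 ≤ P, so revenue covers variable cost.
Profit = P·q − TC = 84·9 − 754 = $2.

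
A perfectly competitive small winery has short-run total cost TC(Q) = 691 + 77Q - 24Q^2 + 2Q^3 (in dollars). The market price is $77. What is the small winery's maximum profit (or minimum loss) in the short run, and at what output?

Profit = -$179 at Q = 8

AVC = 77 - 24Q + 2Q^2 has its minimum $5 at Q = 6; price $77 clears that bar, so the firm operates.
With MC = 77 - 48Q + 6Q^2, P = MC on the upward-sloping part at Q* = 8.
TR = 77·8 = 616. TC = 691 + 104 = 795. Profit = 616 − 795 = -$179.
Shutting down would mean losing the fixed cost of $691, so operating at a loss of $179 is better by $512.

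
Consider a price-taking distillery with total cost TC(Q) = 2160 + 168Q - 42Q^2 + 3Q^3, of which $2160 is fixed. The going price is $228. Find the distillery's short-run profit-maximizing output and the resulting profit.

Profit = -$360 at Q = 10

AVC = 168 - 42Q + 3Q^2 has its minimum $21 at Q = 7; price $228 clears that bar, so the firm operates.
MC = 168 - 84Q + 9Q^2. Setting P = MC and taking the root on the rising branch gives Q* = 10.
TR = 228·10 = 2280. TC = 2160 + 480 = 2640. Profit = 2280 − 2640 = -$360.
Shutting down would mean losing the fixed cost of $2160, so operating at a loss of $360 is better by $1800.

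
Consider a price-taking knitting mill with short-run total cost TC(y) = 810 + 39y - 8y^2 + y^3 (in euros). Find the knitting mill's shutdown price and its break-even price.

Shutdown price = €23; break-even price = €138

Shutdown price = min AVC. AVC = 39 - 8y + y^2, with vertex at y = 4 and minimum €23.
ATC = 810/y + 39 - 8y + y^2. Setting dATC/dy = −810/y^2 − 8 + 2y = 0 gives y = 9 (since 2·9^3 − 8·9^2 = 810).
min ATC = 810/9 + 39 − 8·9 + 9^2 = €138. That is the break-even price.
Between these two prices the firm operates at a loss; above €138 it earns a profit.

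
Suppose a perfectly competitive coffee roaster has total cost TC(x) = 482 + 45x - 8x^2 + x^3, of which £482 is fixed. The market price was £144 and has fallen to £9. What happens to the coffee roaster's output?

Output falls from 9 to 0 (the firm shuts down)

MC = 45 - 16x + 3x^2; the shutdown threshold is min AVC = £29 (at x = 4).
With P = £144 above the shutdown price, P = MC gives x = 9.
At P = £9 < min AVC = £29, price no longer covers variable cost at any output, so the firm shuts down: x = 0.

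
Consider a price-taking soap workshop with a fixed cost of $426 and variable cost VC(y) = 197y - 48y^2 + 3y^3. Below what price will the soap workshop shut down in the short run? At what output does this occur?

$5 per unit, at y = 8

The shutdown price is the minimum of AVC. VC = 197y - 48y^2 + 3y^3, so AVC = 197 - 48y + 3y^2.
At the minimum of AVC, MC = AVC. MC = 197 - 96y + 9y^2; setting MC = AVC gives 6y^2 - 48y = 0, so y = 8. min AVC = 5.
So the shutdown price is $5.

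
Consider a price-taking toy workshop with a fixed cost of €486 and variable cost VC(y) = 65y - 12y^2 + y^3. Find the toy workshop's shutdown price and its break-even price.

Shutdown price = min AVC. AVC = 65 - 12y + y^2, with vertex at y = 6 and minimum €29.
ATC = 486/y + 65 - 12y + y^2. Setting dATC/dy = −486/y^2 − 12 + 2y = 0 gives y = 9 (since 2·9^3 − 12·9^2 = 486).
min ATC = 486/9 + 65 − 12·9 + 9^2 = €92. That is the break-even price.
Between these two prices the firm operates at a loss; above €92 it earns a profit.

Shutdown price = €29; break-even price = €92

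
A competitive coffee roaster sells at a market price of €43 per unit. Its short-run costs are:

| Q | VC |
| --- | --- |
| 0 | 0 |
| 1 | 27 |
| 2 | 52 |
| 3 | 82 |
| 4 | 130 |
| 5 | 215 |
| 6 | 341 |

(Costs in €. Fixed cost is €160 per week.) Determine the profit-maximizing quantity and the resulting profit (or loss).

Profit at each row (π = 43Q − TC): Q=0: -160; Q=1: -144; Q=2: -126; Q=3: -113; Q=4: -118; Q=5: -160; Q=6: -243.
Profit is maximized at Q = 3. AVC there is 82/3 = €27.33 ≤ P, so producing beats shutting down (which would give -€160).

Q = 3; profit = -€113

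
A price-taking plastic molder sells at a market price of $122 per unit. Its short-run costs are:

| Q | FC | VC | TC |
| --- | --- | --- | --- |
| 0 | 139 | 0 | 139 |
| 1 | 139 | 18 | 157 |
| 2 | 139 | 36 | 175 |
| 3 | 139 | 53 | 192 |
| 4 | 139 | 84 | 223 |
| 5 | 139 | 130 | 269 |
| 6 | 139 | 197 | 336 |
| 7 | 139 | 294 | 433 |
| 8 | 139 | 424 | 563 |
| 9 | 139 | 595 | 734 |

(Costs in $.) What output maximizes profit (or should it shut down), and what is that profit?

Profit at each row (π = 122Q − TC): Q=0: -139; Q=1: -35; Q=2: 69; Q=3: 174; Q=4: 265; Q=5: 341; Q=6: 396; Q=7: 421; Q=8: 413; Q=9: 364.
Profit is maximized at Q = 7. AVC there is 294/7 = $42 ≤ P, so producing beats shutting down (which would give -$139).

Q = 7; profit = $421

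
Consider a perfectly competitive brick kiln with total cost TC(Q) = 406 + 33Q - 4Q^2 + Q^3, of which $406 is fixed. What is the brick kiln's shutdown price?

$29 per unit

The shutdown price is the minimum of AVC. VC = 33Q - 4Q^2 + Q^3, so AVC = 33 - 4Q + Q^2.
dAVC/dQ = -4 + 2Q = 0 gives Q = 2. min AVC = 33 - 4·2 + 2^2 = 29.
For P < $29 the firm produces nothing.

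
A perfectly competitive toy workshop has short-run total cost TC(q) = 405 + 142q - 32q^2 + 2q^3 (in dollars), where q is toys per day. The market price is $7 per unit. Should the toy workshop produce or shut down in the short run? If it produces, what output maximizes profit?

Shut down

Variable cost is VC = 142q - 32q^2 + 2q^3, so AVC = VC/q = 142 - 32q + 2q^2 and MC = dTC/dq = 142 - 64q + 6q^2.
AVC is minimized where dAVC/dq = -32 + 4q = 0, at q = 8; min AVC = 142 - 32·8 + 2·8^2 = $14.
P = $7 lies below min AVC = $14; no output level covers variable cost.
Best response: produce nothing and absorb the $405 fixed cost.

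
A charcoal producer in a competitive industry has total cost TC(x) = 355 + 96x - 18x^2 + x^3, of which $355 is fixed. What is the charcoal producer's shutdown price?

The firm shuts down when price falls below the minimum of average variable cost. AVC = VC/x = 96 - 18x + x^2.
dAVC/dx = -18 + 2x = 0 gives x = 9. min AVC = 96 - 18·9 + 9^2 = 15.
For P < $15 the firm produces nothing.

$15 per unit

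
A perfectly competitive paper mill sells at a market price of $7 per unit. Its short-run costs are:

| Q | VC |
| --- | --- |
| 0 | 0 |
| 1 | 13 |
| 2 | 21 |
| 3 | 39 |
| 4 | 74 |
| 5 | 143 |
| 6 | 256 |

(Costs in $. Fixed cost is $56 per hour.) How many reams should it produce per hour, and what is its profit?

Q = 0 (shut down); profit = -$56

Profit at each row (π = 7Q − TC): Q=0: -56; Q=1: -62; Q=2: -63; Q=3: -74; Q=4: -102; Q=5: -164; Q=6: -270.
Profit is highest at Q = 0. Equivalently, the lowest AVC in the table is 21/2 ≈ $10.50 at Q = 2, and P = $7 falls below it — price never covers variable cost, so the firm shuts down and loses only its fixed cost.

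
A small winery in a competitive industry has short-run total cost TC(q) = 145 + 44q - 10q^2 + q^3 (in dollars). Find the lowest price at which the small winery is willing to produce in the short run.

$19 per unit

The firm shuts down when price falls below the minimum of average variable cost. AVC = VC/q = 44 - 10q + q^2.
dAVC/dq = -10 + 2q = 0 gives q = 5. min AVC = 44 - 10·5 + 5^2 = 19.
The firm shuts down for any P below $19.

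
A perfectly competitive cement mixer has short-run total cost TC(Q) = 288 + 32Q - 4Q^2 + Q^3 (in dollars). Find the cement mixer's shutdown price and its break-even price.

AVC = 32 - 4Q + Q^2; minimized at Q = 2, giving min AVC = $28. That is the shutdown price.
ATC = 288/Q + 32 - 4Q + Q^2. Setting dATC/dQ = −288/Q^2 − 4 + 2Q = 0 gives Q = 6 (since 2·6^3 − 4·6^2 = 288).
min ATC = 288/6 + 32 − 4·6 + 6^2 = $92. That is the break-even price.
For $28 ≤ P < $92 the firm produces at a loss; below $28 it shuts down.

Shutdown price = $28; break-even price = $92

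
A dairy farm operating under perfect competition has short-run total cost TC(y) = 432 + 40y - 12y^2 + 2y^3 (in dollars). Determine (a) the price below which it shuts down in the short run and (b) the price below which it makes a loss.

Shutdown price = min AVC. AVC = 40 - 12y + 2y^2, with vertex at y = 3 and minimum $22.
ATC = 432/y + 40 - 12y + 2y^2. Setting dATC/dy = −432/y^2 − 12 + 4y = 0 gives y = 6 (since 4·6^3 − 12·6^2 = 432).
min ATC = 432/6 + 40 − 12·6 + 2·6^2 = $112. That is the break-even price.
Between these two prices the firm operates at a loss; above $112 it earns a profit.

Shutdown price = $22; break-even price = $112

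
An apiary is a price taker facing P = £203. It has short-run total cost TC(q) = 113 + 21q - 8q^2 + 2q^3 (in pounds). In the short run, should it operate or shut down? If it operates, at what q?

Variable cost is VC = 21q - 8q^2 + 2q^3, so AVC = VC/q = 21 - 8q + 2q^2 and MC = dTC/dq = 21 - 16q + 6q^2.
The AVC parabola has its vertex at q = 8/4 = 2, where AVC = 21 - 8·2 + 2·2^2 = £13.
Since P = £203 ≥ min AVC = £13, price covers variable cost and the firm should produce.
P = MC gives -182 - 16q + 6q^2 = 0, with roots -13/3 and 7. Take the larger (rising MC): q* = 7.
Check: AVC at q = 7 is £63 ≤ P, so revenue covers variable cost.
Profit = P·q − TC = 203·7 − 554 = £867.

Produce at q = 7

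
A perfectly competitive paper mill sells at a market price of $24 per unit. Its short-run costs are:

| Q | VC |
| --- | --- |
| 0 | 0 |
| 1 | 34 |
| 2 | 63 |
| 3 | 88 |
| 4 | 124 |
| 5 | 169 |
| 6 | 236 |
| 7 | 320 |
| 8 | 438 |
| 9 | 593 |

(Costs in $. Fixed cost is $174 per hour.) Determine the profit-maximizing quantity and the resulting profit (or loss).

Q = 0 (shut down); profit = -$174

Profit at each row (π = 24Q − TC): Q=0: -174; Q=1: -184; Q=2: -189; Q=3: -190; Q=4: -202; Q=5: -223; Q=6: -266; Q=7: -326; Q=8: -420; Q=9: -551.
Profit is highest at Q = 0. Equivalently, the lowest AVC in the table is 88/3 ≈ $29.33 at Q = 3, and P = $24 falls below it — price never covers variable cost, so the firm shuts down and loses only its fixed cost.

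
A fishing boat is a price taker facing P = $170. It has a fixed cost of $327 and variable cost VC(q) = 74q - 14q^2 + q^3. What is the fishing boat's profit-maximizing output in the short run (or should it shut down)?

From TC, MC = TC'(q) = 74 - 28q + 3q^2 and AVC = VC/q = 74 - 14q + q^2.
The AVC parabola has its vertex at q = 14/2 = 7, where AVC = 74 - 14·7 + 7^2 = $25.
P = $170 exceeds min AVC = $25, so the firm stays open.
Solving P = MC: -96 - 28q + 3q^2 = 0 ⇒ q = -8/3 or 12. On the upward-sloping branch, q* = 12.
Check: AVC at q = 12 is $50 ≤ P, so revenue covers variable cost.
Profit = P·q − TC = 170·12 − 927 = $1113.

Produce at q = 12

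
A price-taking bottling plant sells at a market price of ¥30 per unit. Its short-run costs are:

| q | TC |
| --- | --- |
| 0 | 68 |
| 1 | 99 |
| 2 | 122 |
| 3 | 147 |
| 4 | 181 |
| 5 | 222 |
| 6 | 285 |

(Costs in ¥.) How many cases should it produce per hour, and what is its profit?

Profit at each row (π = 30q − TC): q=0: -68; q=1: -69; q=2: -62; q=3: -57; q=4: -61; q=5: -72; q=6: -105.
Profit is maximized at q = 3. AVC there is 79/3 = ¥26.33 ≤ P, so producing beats shutting down (which would give -¥68).

q = 3; profit = -¥57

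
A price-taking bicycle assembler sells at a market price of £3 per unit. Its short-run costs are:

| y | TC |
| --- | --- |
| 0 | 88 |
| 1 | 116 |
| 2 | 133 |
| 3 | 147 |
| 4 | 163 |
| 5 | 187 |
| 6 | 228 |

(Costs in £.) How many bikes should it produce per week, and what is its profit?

Compute π = P·y − TC at each output: y=0: -88; y=1: -113; y=2: -127; y=3: -138; y=4: -151; y=5: -172; y=6: -210.
Profit is highest at y = 0. Equivalently, the lowest AVC in the table is 75/4 ≈ £18.75 at y = 4, and P = £3 falls below it — price never covers variable cost, so the firm shuts down and loses only its fixed cost.

y = 0 (shut down); profit = -£88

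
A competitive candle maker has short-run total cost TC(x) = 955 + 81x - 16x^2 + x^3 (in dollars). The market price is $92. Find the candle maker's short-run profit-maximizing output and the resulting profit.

AVC = 81 - 16x + x^2; min AVC = $17 at x = 8. Since P = $92 ≥ min AVC, the firm produces.
With MC = 81 - 32x + 3x^2, P = MC on the upward-sloping part at x* = 11.
TR = 92·11 = 1012. TC = 955 + 286 = 1241. Profit = 1012 − 1241 = -$229.
Shutting down would mean losing the fixed cost of $955, so operating at a loss of $229 is better by $726.

Profit = -$229 at x = 11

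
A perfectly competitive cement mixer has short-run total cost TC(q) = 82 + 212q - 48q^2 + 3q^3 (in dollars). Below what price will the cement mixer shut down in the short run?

$20 per unit

The shutdown price is the minimum of AVC. VC = 212q - 48q^2 + 3q^3, so AVC = 212 - 48q + 3q^2.
At the minimum of AVC, MC = AVC. MC = 212 - 96q + 9q^2; setting MC = AVC gives 6q^2 - 48q = 0, so q = 8. min AVC = 20.
So the shutdown price is $20.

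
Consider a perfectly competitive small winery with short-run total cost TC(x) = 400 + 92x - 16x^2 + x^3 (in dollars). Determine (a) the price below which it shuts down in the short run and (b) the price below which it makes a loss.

Shutdown price = min AVC. AVC = 92 - 16x + x^2, with vertex at x = 8 and minimum $28.
ATC = 400/x + 92 - 16x + x^2. Setting dATC/dx = −400/x^2 − 16 + 2x = 0 gives x = 10 (since 2·10^3 − 16·10^2 = 400).
min ATC = 400/10 + 92 − 16·10 + 10^2 = $72. That is the break-even price.
For $28 ≤ P < $72 the firm produces at a loss; below $28 it shuts down.

Shutdown price = $28; break-even price = $72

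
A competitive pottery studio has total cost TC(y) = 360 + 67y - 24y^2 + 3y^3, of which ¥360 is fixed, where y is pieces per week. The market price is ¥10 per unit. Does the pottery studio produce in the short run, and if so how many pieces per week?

Shut down

From TC, MC = TC'(y) = 67 - 48y + 9y^2 and AVC = VC/y = 67 - 24y + 3y^2.
The AVC parabola has its vertex at y = 24/6 = 4, where AVC = 67 - 24·4 + 3·4^2 = ¥19.
P = ¥10 lies below min AVC = ¥19; no output level covers variable cost.
Shutting down limits the loss to fixed cost, ¥360.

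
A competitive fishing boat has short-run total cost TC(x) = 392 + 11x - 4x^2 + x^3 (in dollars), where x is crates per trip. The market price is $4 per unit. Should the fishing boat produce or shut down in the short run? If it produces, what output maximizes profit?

From TC, MC = TC'(x) = 11 - 8x + 3x^2 and AVC = VC/x = 11 - 4x + x^2.
The AVC parabola has its vertex at x = 4/2 = 2, where AVC = 11 - 4·2 + 2^2 = $7.
P = $4 lies below min AVC = $7; no output level covers variable cost.
The firm minimizes its loss by shutting down and losing only its fixed cost of $392.

Shut down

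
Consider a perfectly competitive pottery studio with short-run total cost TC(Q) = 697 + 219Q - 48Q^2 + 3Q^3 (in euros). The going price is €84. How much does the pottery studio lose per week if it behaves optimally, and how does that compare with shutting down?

Profit = -€211 at Q = 9

AVC = 219 - 48Q + 3Q^2; min AVC = €27 at Q = 8. Since P = €84 ≥ min AVC, the firm produces.
MC = 219 - 96Q + 9Q^2. Setting P = MC and taking the root on the rising branch gives Q* = 9.
TR = 84·9 = 756. TC = 697 + 270 = 967. Profit = 756 − 967 = -€211.
That loss of €211 beats the €697 the firm would lose by shutting down; producing recovers €486 of fixed cost.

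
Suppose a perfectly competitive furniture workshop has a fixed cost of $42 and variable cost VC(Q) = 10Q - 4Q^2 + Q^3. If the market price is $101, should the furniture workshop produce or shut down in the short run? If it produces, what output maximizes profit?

From TC, MC = TC'(Q) = 10 - 8Q + 3Q^2 and AVC = VC/Q = 10 - 4Q + Q^2.
AVC hits its minimum where MC = AVC, at Q = 2, giving min AVC = 10 - 4·2 + 2^2 = $6.
Since P = $101 ≥ min AVC = $6, price covers variable cost and the firm should produce.
P = MC gives -91 - 8Q + 3Q^2 = 0, with roots -13/3 and 7. Take the larger (rising MC): Q* = 7.
Check: AVC at Q = 7 is $31 ≤ P, so revenue covers variable cost.
Profit = P·Q − TC = 101·7 − 259 = $448.

Produce at Q = 7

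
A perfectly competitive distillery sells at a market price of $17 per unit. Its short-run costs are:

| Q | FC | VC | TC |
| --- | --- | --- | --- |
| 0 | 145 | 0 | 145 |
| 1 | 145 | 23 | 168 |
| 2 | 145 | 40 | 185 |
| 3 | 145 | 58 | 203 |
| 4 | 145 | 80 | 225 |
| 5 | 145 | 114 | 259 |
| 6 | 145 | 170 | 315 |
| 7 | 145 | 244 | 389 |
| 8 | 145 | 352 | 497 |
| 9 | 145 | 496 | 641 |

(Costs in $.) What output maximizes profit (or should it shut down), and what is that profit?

Q = 0 (shut down); profit = -$145

Tabulate TR − TC: Q=0: -145; Q=1: -151; Q=2: -151; Q=3: -152; Q=4: -157; Q=5: -174; Q=6: -213; Q=7: -270; Q=8: -361; Q=9: -488.
Profit is highest at Q = 0. Equivalently, the lowest AVC in the table is 58/3 ≈ $19.33 at Q = 3, and P = $17 falls below it — price never covers variable cost, so the firm shuts down and loses only its fixed cost.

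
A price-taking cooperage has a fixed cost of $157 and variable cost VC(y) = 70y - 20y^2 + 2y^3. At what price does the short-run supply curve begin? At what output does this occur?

$20 per unit, at y = 5

The shutdown price is the minimum of AVC. VC = 70y - 20y^2 + 2y^3, so AVC = 70 - 20y + 2y^2.
dAVC/dy = -20 + 4y = 0 gives y = 5. min AVC = 70 - 20·5 + 2·5^2 = 20.
The firm shuts down for any P below $20.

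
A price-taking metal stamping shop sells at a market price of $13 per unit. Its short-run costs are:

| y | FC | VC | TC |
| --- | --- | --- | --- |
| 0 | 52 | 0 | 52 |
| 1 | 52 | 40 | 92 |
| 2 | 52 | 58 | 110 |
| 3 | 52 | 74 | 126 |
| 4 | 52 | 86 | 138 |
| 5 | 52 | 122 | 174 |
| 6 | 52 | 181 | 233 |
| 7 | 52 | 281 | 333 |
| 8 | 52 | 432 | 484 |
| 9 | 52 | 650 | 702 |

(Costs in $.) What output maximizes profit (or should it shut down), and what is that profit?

y = 0 (shut down); profit = -$52

Tabulate TR − TC: y=0: -52; y=1: -79; y=2: -84; y=3: -87; y=4: -86; y=5: -109; y=6: -155; y=7: -242; y=8: -380; y=9: -585.
Profit is highest at y = 0. Equivalently, the lowest AVC in the table is 86/4 ≈ $21.50 at y = 4, and P = $13 falls below it — price never covers variable cost, so the firm shuts down and loses only its fixed cost.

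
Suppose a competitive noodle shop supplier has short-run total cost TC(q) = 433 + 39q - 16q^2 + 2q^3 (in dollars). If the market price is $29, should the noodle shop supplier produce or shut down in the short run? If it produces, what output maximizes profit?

From TC, MC = TC'(q) = 39 - 32q + 6q^2 and AVC = VC/q = 39 - 16q + 2q^2.
The AVC parabola has its vertex at q = 16/4 = 4, where AVC = 39 - 16·4 + 2·4^2 = $7.
Because $29 ≥ $7, revenue can cover variable cost; the firm operates.
P = MC gives 10 - 32q + 6q^2 = 0, with roots 1/3 and 5. Take the larger (rising MC): q* = 5.
Check: AVC at q = 5 is $9 ≤ P, so revenue covers variable cost.
Profit = P·q − TC = 29·5 − 478 = -$333, a loss, but smaller than the $433 fixed cost the firm would lose by shutting down.

Produce at q = 5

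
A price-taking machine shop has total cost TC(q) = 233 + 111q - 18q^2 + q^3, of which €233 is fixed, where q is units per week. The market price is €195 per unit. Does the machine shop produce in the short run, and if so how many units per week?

Produce at q = 14

Variable cost is VC = 111q - 18q^2 + q^3, so AVC = VC/q = 111 - 18q + q^2 and MC = dTC/dq = 111 - 36q + 3q^2.
AVC is minimized where dAVC/dq = -18 + 2q = 0, at q = 9; min AVC = 111 - 18·9 + 9^2 = €30.
Since P = €195 ≥ min AVC = €30, price covers variable cost and the firm should produce.
Set P = MC: 195 = 111 - 36q + 3q^2 → -84 - 36q + 3q^2 = 0. The roots are q = -2 and q = 14; the profit-maximizing output is on the rising part of MC, so q* = 14.
Check: AVC at q = 14 is €55 ≤ P, so revenue covers variable cost.
Profit = P·q − TC = 195·14 − 1003 = €1727.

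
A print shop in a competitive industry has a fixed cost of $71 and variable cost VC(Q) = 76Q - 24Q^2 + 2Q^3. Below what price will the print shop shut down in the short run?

Short-run supply begins at min AVC. From VC = 76Q - 24Q^2 + 2Q^3, AVC = 76 - 24Q + 2Q^2.
At the minimum of AVC, MC = AVC. MC = 76 - 48Q + 6Q^2; setting MC = AVC gives 4Q^2 - 24Q = 0, so Q = 6. min AVC = 4.
So the shutdown price is $4.

$4 per unit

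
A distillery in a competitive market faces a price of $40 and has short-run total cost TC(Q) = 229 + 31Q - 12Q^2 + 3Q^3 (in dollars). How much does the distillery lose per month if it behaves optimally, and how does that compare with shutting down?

Profit = -$175 at Q = 3

AVC = 31 - 12Q + 3Q^2; min AVC = $19 at Q = 2. Since P = $40 ≥ min AVC, the firm produces.
With MC = 31 - 24Q + 9Q^2, P = MC on the upward-sloping part at Q* = 3.
TR = 40·3 = 120. TC = 229 + 66 = 295. Profit = 120 − 295 = -$175.
By producing, the firm covers all variable cost plus $54 of fixed cost; shutting down would lose the full $229.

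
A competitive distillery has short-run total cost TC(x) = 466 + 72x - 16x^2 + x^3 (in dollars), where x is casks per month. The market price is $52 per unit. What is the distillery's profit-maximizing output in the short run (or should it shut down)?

Produce at x = 10

From TC, MC = TC'(x) = 72 - 32x + 3x^2 and AVC = VC/x = 72 - 16x + x^2.
The AVC parabola has its vertex at x = 16/2 = 8, where AVC = 72 - 16·8 + 8^2 = $8.
P = $52 exceeds min AVC = $8, so the firm stays open.
P = MC gives 20 - 32x + 3x^2 = 0, with roots 2/3 and 10. Take the larger (rising MC): x* = 10.
Check: AVC at x = 10 is $12 ≤ P, so revenue covers variable cost.
Profit = P·x − TC = 52·10 − 586 = -$66, a loss, but smaller than the $466 fixed cost the firm would lose by shutting down.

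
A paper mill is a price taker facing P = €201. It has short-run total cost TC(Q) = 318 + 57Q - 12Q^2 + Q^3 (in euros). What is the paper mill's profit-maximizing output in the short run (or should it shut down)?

Produce at Q = 12

Variable cost is VC = 57Q - 12Q^2 + Q^3, so AVC = VC/Q = 57 - 12Q + Q^2 and MC = dTC/dQ = 57 - 24Q + 3Q^2.
AVC is minimized where dAVC/dQ = -12 + 2Q = 0, at Q = 6; min AVC = 57 - 12·6 + 6^2 = €21.
P = €201 exceeds min AVC = €21, so the firm stays open.
Set P = MC: 201 = 57 - 24Q + 3Q^2 → -144 - 24Q + 3Q^2 = 0. The roots are Q = -4 and Q = 12; the profit-maximizing output is on the rising part of MC, so Q* = 12.
Check: AVC at Q = 12 is €57 ≤ P, so revenue covers variable cost.
Profit = P·Q − TC = 201·12 − 1002 = €1410.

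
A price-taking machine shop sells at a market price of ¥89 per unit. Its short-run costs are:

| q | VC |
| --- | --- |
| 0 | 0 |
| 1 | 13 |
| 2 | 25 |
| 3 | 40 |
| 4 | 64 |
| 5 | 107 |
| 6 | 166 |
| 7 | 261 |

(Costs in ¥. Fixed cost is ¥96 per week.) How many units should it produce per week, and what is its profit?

q = 6; profit = ¥272

Tabulate TR − TC: q=0: -96; q=1: -20; q=2: 57; q=3: 131; q=4: 196; q=5: 242; q=6: 272; q=7: 266.
Profit is maximized at q = 6. AVC there is 166/6 = ¥27.67 ≤ P, so producing beats shutting down (which would give -¥96).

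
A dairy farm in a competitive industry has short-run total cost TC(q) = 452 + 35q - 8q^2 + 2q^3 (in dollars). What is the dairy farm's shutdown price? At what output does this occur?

The shutdown price is the minimum of AVC. VC = 35q - 8q^2 + 2q^3, so AVC = 35 - 8q + 2q^2.
dAVC/dq = -8 + 4q = 0 gives q = 2. min AVC = 35 - 8·2 + 2·2^2 = 27.
For P < $27 the firm produces nothing.

$27 per unit, at q = 2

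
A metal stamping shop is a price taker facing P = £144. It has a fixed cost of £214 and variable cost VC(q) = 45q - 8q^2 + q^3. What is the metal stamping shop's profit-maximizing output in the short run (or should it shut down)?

From TC, MC = TC'(q) = 45 - 16q + 3q^2 and AVC = VC/q = 45 - 8q + q^2.
AVC hits its minimum where MC = AVC, at q = 4, giving min AVC = 45 - 8·4 + 4^2 = £29.
Because £144 ≥ £29, revenue can cover variable cost; the firm operates.
Set P = MC: 144 = 45 - 16q + 3q^2 → -99 - 16q + 3q^2 = 0. The roots are q = -11/3 and q = 9; the profit-maximizing output is on the rising part of MC, so q* = 9.
Check: AVC at q = 9 is £54 ≤ P, so revenue covers variable cost.
Profit = P·q − TC = 144·9 − 700 = £596.

Produce at q = 9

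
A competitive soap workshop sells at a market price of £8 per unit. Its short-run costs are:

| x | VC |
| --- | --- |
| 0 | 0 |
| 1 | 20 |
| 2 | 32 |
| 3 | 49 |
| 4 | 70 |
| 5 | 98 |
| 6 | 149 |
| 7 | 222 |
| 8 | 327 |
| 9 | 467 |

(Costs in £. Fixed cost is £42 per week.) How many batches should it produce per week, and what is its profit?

x = 0 (shut down); profit = -£42

Compute π = P·x − TC at each output: x=0: -42; x=1: -54; x=2: -58; x=3: -67; x=4: -80; x=5: -100; x=6: -143; x=7: -208; x=8: -305; x=9: -437.
Profit is highest at x = 0. Equivalently, the lowest AVC in the table is 32/2 ≈ £16 at x = 2, and P = £8 falls below it — price never covers variable cost, so the firm shuts down and loses only its fixed cost.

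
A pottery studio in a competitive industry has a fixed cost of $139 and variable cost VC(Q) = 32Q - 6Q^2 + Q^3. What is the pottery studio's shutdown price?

Short-run supply begins at min AVC. From VC = 32Q - 6Q^2 + Q^3, AVC = 32 - 6Q + Q^2.
dAVC/dQ = -6 + 2Q = 0 gives Q = 3. min AVC = 32 - 6·3 + 3^2 = 23.
So the shutdown price is $23.

$23 per unit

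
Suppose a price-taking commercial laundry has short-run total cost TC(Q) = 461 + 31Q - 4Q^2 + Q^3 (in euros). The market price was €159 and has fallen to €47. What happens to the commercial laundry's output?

Output falls from 8 to 4

AVC = 31 - 4Q + Q^2, minimized at Q = 2 where min AVC = €27. MC = 31 - 8Q + 3Q^2.
At P = €159 ≥ min AVC, set P = MC on the rising branch: Q = 8.
At P = €47 ≥ min AVC, set P = MC: Q = 4. The firm stays open but cuts output.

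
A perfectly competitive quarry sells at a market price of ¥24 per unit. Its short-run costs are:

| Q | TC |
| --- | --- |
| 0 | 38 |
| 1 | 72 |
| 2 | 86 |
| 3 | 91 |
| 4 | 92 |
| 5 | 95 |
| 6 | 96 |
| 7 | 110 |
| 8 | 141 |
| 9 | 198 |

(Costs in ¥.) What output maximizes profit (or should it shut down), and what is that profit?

Tabulate TR − TC: Q=0: -38; Q=1: -48; Q=2: -38; Q=3: -19; Q=4: 4; Q=5: 25; Q=6: 48; Q=7: 58; Q=8: 51; Q=9: 18.
Profit is maximized at Q = 7. AVC there is 72/7 = ¥10.29 ≤ P, so producing beats shutting down (which would give -¥38).

Q = 7; profit = ¥58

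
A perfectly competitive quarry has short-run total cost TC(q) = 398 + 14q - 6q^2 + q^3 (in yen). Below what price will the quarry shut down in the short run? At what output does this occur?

¥5 per unit, at q = 3

The firm shuts down when price falls below the minimum of average variable cost. AVC = VC/q = 14 - 6q + q^2.
At the minimum of AVC, MC = AVC. MC = 14 - 12q + 3q^2; setting MC = AVC gives 2q^2 - 6q = 0, so q = 3. min AVC = 5.
For P < ¥5 the firm produces nothing.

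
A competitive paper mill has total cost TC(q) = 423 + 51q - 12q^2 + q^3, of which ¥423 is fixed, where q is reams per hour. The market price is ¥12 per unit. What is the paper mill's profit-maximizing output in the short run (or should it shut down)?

From TC, MC = TC'(q) = 51 - 24q + 3q^2 and AVC = VC/q = 51 - 12q + q^2.
AVC hits its minimum where MC = AVC, at q = 6, giving min AVC = 51 - 12·6 + 6^2 = ¥15.
Since P = ¥12 < min AVC = ¥15, price fails to cover variable cost at any output.
The firm minimizes its loss by shutting down and losing only its fixed cost of ¥423.

Shut down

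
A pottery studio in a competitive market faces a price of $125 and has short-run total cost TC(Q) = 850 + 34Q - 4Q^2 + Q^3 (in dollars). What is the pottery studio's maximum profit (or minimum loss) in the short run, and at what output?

Profit = -$360 at Q = 7

AVC = 34 - 4Q + Q^2 has its minimum $30 at Q = 2; price $125 clears that bar, so the firm operates.
MC = 34 - 8Q + 3Q^2. Setting P = MC and taking the root on the rising branch gives Q* = 7.
TR = 125·7 = 875. TC = 850 + 385 = 1235. Profit = 875 − 1235 = -$360.
Shutting down would mean losing the fixed cost of $850, so operating at a loss of $360 is better by $490.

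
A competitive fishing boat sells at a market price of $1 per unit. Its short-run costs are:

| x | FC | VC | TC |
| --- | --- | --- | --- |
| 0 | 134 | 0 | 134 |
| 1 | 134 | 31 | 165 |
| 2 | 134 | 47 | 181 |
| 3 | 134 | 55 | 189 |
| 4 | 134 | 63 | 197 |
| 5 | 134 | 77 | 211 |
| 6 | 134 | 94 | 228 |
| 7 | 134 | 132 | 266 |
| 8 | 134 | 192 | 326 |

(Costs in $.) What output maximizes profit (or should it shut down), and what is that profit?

x = 0 (shut down); profit = -$134

Profit at each row (π = 1x − TC): x=0: -134; x=1: -164; x=2: -179; x=3: -186; x=4: -193; x=5: -206; x=6: -222; x=7: -259; x=8: -318.
Profit is highest at x = 0. Equivalently, the lowest AVC in the table is 77/5 ≈ $15.40 at x = 5, and P = $1 falls below it — price never covers variable cost, so the firm shuts down and loses only its fixed cost.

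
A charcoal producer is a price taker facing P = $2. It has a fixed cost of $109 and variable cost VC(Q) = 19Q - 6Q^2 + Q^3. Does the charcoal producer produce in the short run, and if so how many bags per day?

Strip out fixed cost: VC = 19Q - 6Q^2 + Q^3. Then AVC = 19 - 6Q + Q^2 and MC = 19 - 12Q + 3Q^2.
The AVC parabola has its vertex at Q = 6/2 = 3, where AVC = 19 - 6·3 + 3^2 = $10.
P = $2 lies below min AVC = $10; no output level covers variable cost.
The firm minimizes its loss by shutting down and losing only its fixed cost of $109.

Shut down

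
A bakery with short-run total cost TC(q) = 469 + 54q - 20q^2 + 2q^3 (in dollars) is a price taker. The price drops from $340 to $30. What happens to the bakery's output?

Output falls from 11 to 6

AVC = 54 - 20q + 2q^2, minimized at q = 5 where min AVC = $4. MC = 54 - 40q + 6q^2.
At P = $340 ≥ min AVC, set P = MC on the rising branch: q = 11.
At P = $30 ≥ min AVC, set P = MC: q = 6. The firm stays open but cuts output.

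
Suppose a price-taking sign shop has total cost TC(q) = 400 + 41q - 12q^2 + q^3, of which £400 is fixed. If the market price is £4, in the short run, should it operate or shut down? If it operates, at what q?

Variable cost is VC = 41q - 12q^2 + q^3, so AVC = VC/q = 41 - 12q + q^2 and MC = dTC/dq = 41 - 24q + 3q^2.
AVC hits its minimum where MC = AVC, at q = 6, giving min AVC = 41 - 12·6 + 6^2 = £5.
With P < min AVC (£4 < £5), every unit sold adds to the loss.
Best response: produce nothing and absorb the £400 fixed cost.

Shut down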